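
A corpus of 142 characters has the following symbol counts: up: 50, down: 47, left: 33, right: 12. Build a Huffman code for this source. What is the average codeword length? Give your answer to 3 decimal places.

Probabilities are the counts divided by 142.
Repeatedly combine the two least-probable nodes; the expected code length is the sum of the merged weights.
merge 6/71 + 33/142 → 45/142
merge 45/142 + 47/142 → 46/71
merge 25/71 + 46/71 → 1
L = 45/142 + 46/71 + 1 = 279/142 ≈ 1.965 bits/symbol.

1.965 bits/symbol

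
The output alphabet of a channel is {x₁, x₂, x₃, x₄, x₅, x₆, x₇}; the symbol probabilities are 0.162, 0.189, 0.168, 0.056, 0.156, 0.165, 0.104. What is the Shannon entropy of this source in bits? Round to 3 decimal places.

H = −Σ pᵢ log₂ pᵢ.
−0.162·log₂(0.162) = 0.4254
−0.189·log₂(0.189) = 0.4543
−0.168·log₂(0.168) = 0.4323
−0.056·log₂(0.056) = 0.2329
−0.156·log₂(0.156) = 0.4181
−0.165·log₂(0.165) = 0.4289
−0.104·log₂(0.104) = 0.3396
Sum ≈ 2.7315 → 2.732 bits.

2.732 bits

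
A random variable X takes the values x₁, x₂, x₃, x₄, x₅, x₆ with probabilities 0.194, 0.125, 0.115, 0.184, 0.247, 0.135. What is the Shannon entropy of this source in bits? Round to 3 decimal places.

2.530 bits

H = −Σ pᵢ log₂ pᵢ.
−0.194·log₂(0.194) = 0.4590
−0.125·log₂(0.125) = 0.3750
−0.115·log₂(0.115) = 0.3588
−0.184·log₂(0.184) = 0.4494
−0.247·log₂(0.247) = 0.4983
−0.135·log₂(0.135) = 0.3900
Sum ≈ 2.5305 → 2.530 bits.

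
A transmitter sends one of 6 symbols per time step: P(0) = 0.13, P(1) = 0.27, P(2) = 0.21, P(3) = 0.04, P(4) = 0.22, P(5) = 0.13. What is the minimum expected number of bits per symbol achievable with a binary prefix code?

2.47 bits/symbol

Repeatedly combine the two least-probable nodes; the expected code length is the sum of the merged weights.
merge 1/25 + 13/100 → 17/100
merge 13/100 + 17/100 → 3/10
merge 21/100 + 11/50 → 43/100
merge 27/100 + 3/10 → 57/100
merge 43/100 + 57/100 → 1
L = 17/100 + 3/10 + 43/100 + 57/100 + 1 = 247/100 = 2.47 bits/symbol.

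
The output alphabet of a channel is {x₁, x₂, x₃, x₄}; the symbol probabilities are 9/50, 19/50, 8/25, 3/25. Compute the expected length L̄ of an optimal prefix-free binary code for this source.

Repeatedly combine the two least-probable nodes; the expected code length is the sum of the merged weights.
merge 3/25 + 9/50 → 3/10
merge 3/10 + 8/25 → 31/50
merge 19/50 + 31/50 → 1
L = 3/10 + 31/50 + 1 = 48/25 = 1.92 bits/symbol.

1.92 bits/symbol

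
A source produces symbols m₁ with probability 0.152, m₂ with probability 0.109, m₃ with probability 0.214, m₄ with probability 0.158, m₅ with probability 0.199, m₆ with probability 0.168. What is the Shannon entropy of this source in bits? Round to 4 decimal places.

H = −Σ pᵢ log₂ pᵢ.
−0.152·log₂(0.152) = 0.4131
−0.109·log₂(0.109) = 0.3485
−0.214·log₂(0.214) = 0.4760
−0.158·log₂(0.158) = 0.4206
−0.199·log₂(0.199) = 0.4635
−0.168·log₂(0.168) = 0.4323
Sum ≈ 2.5541 → 2.5541 bits.

2.5541 bits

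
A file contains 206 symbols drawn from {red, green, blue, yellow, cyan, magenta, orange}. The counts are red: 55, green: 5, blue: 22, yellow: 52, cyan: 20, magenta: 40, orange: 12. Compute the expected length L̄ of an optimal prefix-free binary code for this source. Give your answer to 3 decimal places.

2.549 bits/symbol

Probabilities are the counts divided by 206.
Repeatedly combine the two least-probable nodes; the expected code length is the sum of the merged weights.
merge 5/206 + 6/103 → 17/206
merge 17/206 + 10/103 → 37/206
merge 11/103 + 37/206 → 59/206
merge 20/103 + 26/103 → 46/103
merge 55/206 + 59/206 → 57/103
merge 46/103 + 57/103 → 1
L = 17/206 + 37/206 + 59/206 + 46/103 + 57/103 + 1 = 525/206 ≈ 2.549 bits/symbol.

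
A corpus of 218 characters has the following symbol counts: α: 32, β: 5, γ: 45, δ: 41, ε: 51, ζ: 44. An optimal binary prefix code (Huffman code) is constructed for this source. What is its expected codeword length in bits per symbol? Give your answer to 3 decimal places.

2.528 bits/symbol

Probabilities are the counts divided by 218.
Repeatedly combine the two least-probable nodes; the expected code length is the sum of the merged weights.
merge 5/218 + 16/109 → 37/218
merge 37/218 + 41/218 → 39/109
merge 22/109 + 45/218 → 89/218
merge 51/218 + 39/109 → 129/218
merge 89/218 + 129/218 → 1
L = 37/218 + 39/109 + 89/218 + 129/218 + 1 = 551/218 ≈ 2.528 bits/symbol.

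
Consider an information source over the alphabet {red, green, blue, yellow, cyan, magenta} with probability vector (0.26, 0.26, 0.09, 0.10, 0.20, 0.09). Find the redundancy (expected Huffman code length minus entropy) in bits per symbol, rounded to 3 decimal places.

Entropy H = −Σ p log₂ p ≈ 2.4325 bits.
Huffman merges: 9/100+9/100→9/50; 1/10+9/50→7/25; 1/5+13/50→23/50; 13/50+7/25→27/50; 23/50+27/50→1. L = 123/50 ≈ 2.4600.
L − H = 2.4600 − 2.4325 = 0.028 bits.

0.028 bits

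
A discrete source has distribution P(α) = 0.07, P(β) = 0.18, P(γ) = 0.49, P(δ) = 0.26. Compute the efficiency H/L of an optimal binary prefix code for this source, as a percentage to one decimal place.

Entropy H = −Σ p log₂ p ≈ 1.7234 bits.
Huffman merges: 7/100+9/50→1/4; 1/4+13/50→51/100; 49/100+51/100→1. L = 44/25 ≈ 1.7600.
Efficiency = H/L = 1.7234/1.7600 = 97.9%.

97.9%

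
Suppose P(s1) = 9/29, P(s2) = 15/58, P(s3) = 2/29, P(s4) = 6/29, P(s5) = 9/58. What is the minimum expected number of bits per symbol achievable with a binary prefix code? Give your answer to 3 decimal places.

2.224 bits/symbol

Repeatedly combine the two least-probable nodes; the expected code length is the sum of the merged weights.
merge 2/29 + 9/58 → 13/58
merge 6/29 + 13/58 → 25/58
merge 15/58 + 9/29 → 33/58
merge 25/58 + 33/58 → 1
L = 13/58 + 25/58 + 33/58 + 1 = 129/58 ≈ 2.224 bits/symbol.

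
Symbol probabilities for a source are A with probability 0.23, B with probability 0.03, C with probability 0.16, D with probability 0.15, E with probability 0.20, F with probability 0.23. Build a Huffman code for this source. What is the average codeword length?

2.52 bits/symbol

Repeatedly combine the two least-probable nodes; the expected code length is the sum of the merged weights.
merge 3/100 + 3/20 → 9/50
merge 4/25 + 9/50 → 17/50
merge 1/5 + 23/100 → 43/100
merge 23/100 + 17/50 → 57/100
merge 43/100 + 57/100 → 1
L = 9/50 + 17/50 + 43/100 + 57/100 + 1 = 63/25 = 2.52 bits/symbol.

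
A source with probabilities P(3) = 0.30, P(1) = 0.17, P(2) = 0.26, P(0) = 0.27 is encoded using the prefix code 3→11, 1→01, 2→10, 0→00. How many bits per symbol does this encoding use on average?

2 bits/symbol

L̄ = Σ pᵢ·ℓᵢ = 0.30·2 + 0.17·2 + 0.26·2 + 0.27·2 = 2 bits/symbol.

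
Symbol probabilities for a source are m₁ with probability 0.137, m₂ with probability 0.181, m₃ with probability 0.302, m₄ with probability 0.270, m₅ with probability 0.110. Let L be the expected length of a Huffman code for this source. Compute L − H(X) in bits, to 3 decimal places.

Entropy H = −Σ p log₂ p ≈ 2.2212 bits.
Huffman merges: 11/100+137/1000→247/1000; 181/1000+247/1000→107/250; 27/100+151/500→143/250; 107/250+143/250→1. L = 2247/1000 ≈ 2.2470.
L − H = 2.2470 − 2.2212 = 0.026 bits.

0.026 bits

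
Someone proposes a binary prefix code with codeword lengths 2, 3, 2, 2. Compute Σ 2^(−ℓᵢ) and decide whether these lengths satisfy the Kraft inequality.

0.875; yes

With common denominator 2^3 = 8: Σ 2^(−ℓᵢ) = 2/8 + 1/8 + 2/8 + 2/8 = 7/8 = 0.875.
Kraft's inequality requires Σ ≤ 1; here Σ = 0.875 ≤ 1, so such a prefix code exists.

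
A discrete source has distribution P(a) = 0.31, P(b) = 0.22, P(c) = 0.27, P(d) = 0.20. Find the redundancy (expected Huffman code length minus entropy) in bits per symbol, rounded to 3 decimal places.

Entropy H = −Σ p log₂ p ≈ 1.9788 bits.
Huffman merges: 1/5+11/50→21/50; 27/100+31/100→29/50; 21/50+29/50→1. L = 2 ≈ 2.0000.
L − H = 2.0000 − 1.9788 = 0.021 bits.

0.021 bits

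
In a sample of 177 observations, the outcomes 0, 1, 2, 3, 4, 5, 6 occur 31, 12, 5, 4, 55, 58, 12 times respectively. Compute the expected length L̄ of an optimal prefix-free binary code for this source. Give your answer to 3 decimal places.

2.356 bits/symbol

Probabilities are the counts divided by 177.
Repeatedly combine the two least-probable nodes; the expected code length is the sum of the merged weights.
merge 4/177 + 5/177 → 3/59
merge 3/59 + 4/59 → 7/59
merge 4/59 + 7/59 → 11/59
merge 31/177 + 11/59 → 64/177
merge 55/177 + 58/177 → 113/177
merge 64/177 + 113/177 → 1
L = 3/59 + 7/59 + 11/59 + 64/177 + 113/177 + 1 = 139/59 ≈ 2.356 bits/symbol.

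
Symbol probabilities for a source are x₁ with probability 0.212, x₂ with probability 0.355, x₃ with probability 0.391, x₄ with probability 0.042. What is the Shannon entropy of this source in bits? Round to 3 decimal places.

1.727 bits

H = −Σ pᵢ log₂ pᵢ.
−0.212·log₂(0.212) = 0.4744
−0.355·log₂(0.355) = 0.5304
−0.391·log₂(0.391) = 0.5297
−0.042·log₂(0.042) = 0.1921
Sum ≈ 1.7266 → 1.727 bits.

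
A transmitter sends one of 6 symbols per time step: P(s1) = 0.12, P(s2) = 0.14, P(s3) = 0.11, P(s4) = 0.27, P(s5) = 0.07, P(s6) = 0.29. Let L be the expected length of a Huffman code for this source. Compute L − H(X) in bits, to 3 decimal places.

0.029 bits

Entropy H = −Σ p log₂ p ≈ 2.4109 bits.
Huffman merges: 7/100+11/100→9/50; 3/25+7/50→13/50; 9/50+13/50→11/25; 27/100+29/100→14/25; 11/25+14/25→1. L = 61/25 ≈ 2.4400.
L − H = 2.4400 − 2.4109 = 0.029 bits.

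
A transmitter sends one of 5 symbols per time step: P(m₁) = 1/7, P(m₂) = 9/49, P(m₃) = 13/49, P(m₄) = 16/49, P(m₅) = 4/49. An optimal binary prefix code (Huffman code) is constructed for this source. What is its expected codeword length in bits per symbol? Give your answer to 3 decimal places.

Repeatedly combine the two least-probable nodes; the expected code length is the sum of the merged weights.
merge 4/49 + 1/7 → 11/49
merge 9/49 + 11/49 → 20/49
merge 13/49 + 16/49 → 29/49
merge 20/49 + 29/49 → 1
L = 11/49 + 20/49 + 29/49 + 1 = 109/49 ≈ 2.224 bits/symbol.

2.224 bits/symbol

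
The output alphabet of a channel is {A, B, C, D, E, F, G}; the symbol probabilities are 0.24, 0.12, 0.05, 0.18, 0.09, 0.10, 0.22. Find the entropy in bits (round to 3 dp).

2.648 bits

H = −Σ pᵢ log₂ pᵢ.
−0.24·log₂(0.24) = 0.4941
−0.12·log₂(0.12) = 0.3671
−0.05·log₂(0.05) = 0.2161
−0.18·log₂(0.18) = 0.4453
−0.09·log₂(0.09) = 0.3127
−0.10·log₂(0.10) = 0.3322
−0.22·log₂(0.22) = 0.4806
Sum ≈ 2.6480 → 2.648 bits.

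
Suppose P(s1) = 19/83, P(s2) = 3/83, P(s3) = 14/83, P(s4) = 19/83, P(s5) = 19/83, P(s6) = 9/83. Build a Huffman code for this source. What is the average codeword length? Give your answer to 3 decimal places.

Repeatedly combine the two least-probable nodes; the expected code length is the sum of the merged weights.
merge 3/83 + 9/83 → 12/83
merge 12/83 + 14/83 → 26/83
merge 19/83 + 19/83 → 38/83
merge 19/83 + 26/83 → 45/83
merge 38/83 + 45/83 → 1
L = 12/83 + 26/83 + 38/83 + 45/83 + 1 = 204/83 ≈ 2.458 bits/symbol.

2.458 bits/symbol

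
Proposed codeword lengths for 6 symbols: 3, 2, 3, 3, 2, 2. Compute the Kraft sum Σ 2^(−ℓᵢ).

With common denominator 2^3 = 8: Σ 2^(−ℓᵢ) = 1/8 + 2/8 + 1/8 + 1/8 + 2/8 + 2/8 = 9/8 = 1.125.

1.125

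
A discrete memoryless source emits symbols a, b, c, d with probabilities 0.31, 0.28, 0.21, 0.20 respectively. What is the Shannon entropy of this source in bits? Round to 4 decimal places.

1.9752 bits

H = −Σ pᵢ log₂ pᵢ.
−0.31·log₂(0.31) = 0.5238
−0.28·log₂(0.28) = 0.5142
−0.21·log₂(0.21) = 0.4728
−0.20·log₂(0.20) = 0.4644
Sum ≈ 1.9752 → 1.9752 bits.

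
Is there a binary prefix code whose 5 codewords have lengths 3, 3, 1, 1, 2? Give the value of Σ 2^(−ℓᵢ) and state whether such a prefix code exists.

With common denominator 2^3 = 8: Σ 2^(−ℓᵢ) = 1/8 + 1/8 + 4/8 + 4/8 + 2/8 = 12/8 = 1.5.
Kraft's inequality requires Σ ≤ 1; here Σ = 1.5 > 1, so no such prefix code exists.

1.5; no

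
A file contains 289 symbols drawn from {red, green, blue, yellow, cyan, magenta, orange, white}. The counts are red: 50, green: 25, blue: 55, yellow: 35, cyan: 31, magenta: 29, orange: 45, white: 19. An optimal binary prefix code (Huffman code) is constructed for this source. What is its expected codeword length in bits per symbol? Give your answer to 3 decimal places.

2.962 bits/symbol

Probabilities are the counts divided by 289.
Repeatedly combine the two least-probable nodes; the expected code length is the sum of the merged weights.
merge 19/289 + 25/289 → 44/289
merge 29/289 + 31/289 → 60/289
merge 35/289 + 44/289 → 79/289
merge 45/289 + 50/289 → 95/289
merge 55/289 + 60/289 → 115/289
merge 79/289 + 95/289 → 174/289
merge 115/289 + 174/289 → 1
L = 44/289 + 60/289 + 79/289 + 95/289 + 115/289 + 174/289 + 1 = 856/289 ≈ 2.962 bits/symbol.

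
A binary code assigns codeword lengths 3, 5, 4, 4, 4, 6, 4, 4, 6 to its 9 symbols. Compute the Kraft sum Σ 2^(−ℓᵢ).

0.5

With common denominator 2^6 = 64: Σ 2^(−ℓᵢ) = 8/64 + 2/64 + 4/64 + 4/64 + 4/64 + 1/64 + 4/64 + 4/64 + 1/64 = 32/64 = 0.5.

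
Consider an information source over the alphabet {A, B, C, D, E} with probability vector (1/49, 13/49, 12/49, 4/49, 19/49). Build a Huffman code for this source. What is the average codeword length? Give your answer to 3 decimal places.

Repeatedly combine the two least-probable nodes; the expected code length is the sum of the merged weights.
merge 1/49 + 4/49 → 5/49
merge 5/49 + 12/49 → 17/49
merge 13/49 + 17/49 → 30/49
merge 19/49 + 30/49 → 1
L = 5/49 + 17/49 + 30/49 + 1 = 101/49 ≈ 2.061 bits/symbol.

2.061 bits/symbol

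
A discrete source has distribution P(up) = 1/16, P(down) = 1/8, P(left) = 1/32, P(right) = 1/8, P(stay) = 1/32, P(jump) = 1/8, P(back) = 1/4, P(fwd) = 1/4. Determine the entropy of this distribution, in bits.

2.6875 bits

Each probability is a power of 1/2, so log₂(1/p) is an integer.
H = Σ p·log₂(1/p) = 1/16·4 + 1/8·3 + 1/32·5 + 1/8·3 + 1/32·5 + 1/8·3 + 1/4·2 + 1/4·2 = 2.6875 bits.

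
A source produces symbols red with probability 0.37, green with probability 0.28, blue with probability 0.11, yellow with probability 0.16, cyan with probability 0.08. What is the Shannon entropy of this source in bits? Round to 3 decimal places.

H = −Σ pᵢ log₂ pᵢ.
−0.37·log₂(0.37) = 0.5307
−0.28·log₂(0.28) = 0.5142
−0.11·log₂(0.11) = 0.3503
−0.16·log₂(0.16) = 0.4230
−0.08·log₂(0.08) = 0.2915
Sum ≈ 2.1098 → 2.110 bits.

2.110 bits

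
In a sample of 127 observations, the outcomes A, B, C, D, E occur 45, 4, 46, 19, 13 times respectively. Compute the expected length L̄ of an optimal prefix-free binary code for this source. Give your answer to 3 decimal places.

2.055 bits/symbol

Probabilities are the counts divided by 127.
Repeatedly combine the two least-probable nodes; the expected code length is the sum of the merged weights.
merge 4/127 + 13/127 → 17/127
merge 17/127 + 19/127 → 36/127
merge 36/127 + 45/127 → 81/127
merge 46/127 + 81/127 → 1
L = 17/127 + 36/127 + 81/127 + 1 = 261/127 ≈ 2.055 bits/symbol.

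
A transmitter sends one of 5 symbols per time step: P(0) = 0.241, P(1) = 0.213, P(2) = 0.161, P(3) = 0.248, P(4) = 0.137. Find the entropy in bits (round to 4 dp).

H = −Σ pᵢ log₂ pᵢ.
−0.241·log₂(0.241) = 0.4947
−0.213·log₂(0.213) = 0.4752
−0.161·log₂(0.161) = 0.4242
−0.248·log₂(0.248) = 0.4989
−0.137·log₂(0.137) = 0.3929
Sum ≈ 2.2859 → 2.2859 bits.

2.2859 bits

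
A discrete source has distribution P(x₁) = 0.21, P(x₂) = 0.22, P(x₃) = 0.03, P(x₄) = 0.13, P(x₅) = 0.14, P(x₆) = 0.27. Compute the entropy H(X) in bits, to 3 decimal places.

H = −Σ pᵢ log₂ pᵢ.
−0.21·log₂(0.21) = 0.4728
−0.22·log₂(0.22) = 0.4806
−0.03·log₂(0.03) = 0.1518
−0.13·log₂(0.13) = 0.3826
−0.14·log₂(0.14) = 0.3971
−0.27·log₂(0.27) = 0.5100
Sum ≈ 2.3949 → 2.395 bits.

2.395 bits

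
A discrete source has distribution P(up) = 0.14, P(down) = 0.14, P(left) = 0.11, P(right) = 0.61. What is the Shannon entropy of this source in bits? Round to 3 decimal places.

1.580 bits

H = −Σ pᵢ log₂ pᵢ.
−0.14·log₂(0.14) = 0.3971
−0.14·log₂(0.14) = 0.3971
−0.11·log₂(0.11) = 0.3503
−0.61·log₂(0.61) = 0.4350
Sum ≈ 1.5795 → 1.580 bits.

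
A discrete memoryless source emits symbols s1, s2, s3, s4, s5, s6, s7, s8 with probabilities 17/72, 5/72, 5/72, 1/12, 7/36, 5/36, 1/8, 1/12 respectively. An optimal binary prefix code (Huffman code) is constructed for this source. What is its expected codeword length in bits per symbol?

2.875 bits/symbol

Repeatedly combine the two least-probable nodes; the expected code length is the sum of the merged weights.
merge 5/72 + 5/72 → 5/36
merge 1/12 + 1/12 → 1/6
merge 1/8 + 5/36 → 19/72
merge 5/36 + 1/6 → 11/36
merge 7/36 + 17/72 → 31/72
merge 19/72 + 11/36 → 41/72
merge 31/72 + 41/72 → 1
L = 5/36 + 1/6 + 19/72 + 11/36 + 31/72 + 41/72 + 1 = 23/8 = 2.875 bits/symbol.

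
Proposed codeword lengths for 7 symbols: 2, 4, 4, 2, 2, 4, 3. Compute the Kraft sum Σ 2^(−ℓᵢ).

With common denominator 2^4 = 16: Σ 2^(−ℓᵢ) = 4/16 + 1/16 + 1/16 + 4/16 + 4/16 + 1/16 + 2/16 = 17/16 = 1.0625.

1.0625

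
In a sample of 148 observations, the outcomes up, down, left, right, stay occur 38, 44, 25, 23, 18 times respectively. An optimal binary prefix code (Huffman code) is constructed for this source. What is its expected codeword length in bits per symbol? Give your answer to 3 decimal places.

Probabilities are the counts divided by 148.
Repeatedly combine the two least-probable nodes; the expected code length is the sum of the merged weights.
merge 9/74 + 23/148 → 41/148
merge 25/148 + 19/74 → 63/148
merge 41/148 + 11/37 → 85/148
merge 63/148 + 85/148 → 1
L = 41/148 + 63/148 + 85/148 + 1 = 337/148 ≈ 2.277 bits/symbol.

2.277 bits/symbol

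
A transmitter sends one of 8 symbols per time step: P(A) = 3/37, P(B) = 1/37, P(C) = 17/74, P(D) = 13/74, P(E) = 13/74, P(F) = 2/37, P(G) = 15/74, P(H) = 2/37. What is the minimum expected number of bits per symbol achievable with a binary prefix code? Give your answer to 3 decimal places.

2.784 bits/symbol

Repeatedly combine the two least-probable nodes; the expected code length is the sum of the merged weights.
merge 1/37 + 2/37 → 3/37
merge 2/37 + 3/37 → 5/37
merge 3/37 + 5/37 → 8/37
merge 13/74 + 13/74 → 13/37
merge 15/74 + 8/37 → 31/74
merge 17/74 + 13/37 → 43/74
merge 31/74 + 43/74 → 1
L = 3/37 + 5/37 + 8/37 + 13/37 + 31/74 + 43/74 + 1 = 103/37 ≈ 2.784 bits/symbol.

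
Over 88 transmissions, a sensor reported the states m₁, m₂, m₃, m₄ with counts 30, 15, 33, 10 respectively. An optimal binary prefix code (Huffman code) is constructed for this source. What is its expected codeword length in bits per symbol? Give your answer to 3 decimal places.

1.909 bits/symbol

Probabilities are the counts divided by 88.
Repeatedly combine the two least-probable nodes; the expected code length is the sum of the merged weights.
merge 5/44 + 15/88 → 25/88
merge 25/88 + 15/44 → 5/8
merge 3/8 + 5/8 → 1
L = 25/88 + 5/8 + 1 = 21/11 ≈ 1.909 bits/symbol.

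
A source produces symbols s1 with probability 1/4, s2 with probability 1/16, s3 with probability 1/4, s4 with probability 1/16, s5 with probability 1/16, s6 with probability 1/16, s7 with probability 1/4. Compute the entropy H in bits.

2.5 bits

Each probability is a power of 1/2, so log₂(1/p) is an integer.
H = Σ p·log₂(1/p) = 1/4·2 + 1/16·4 + 1/4·2 + 1/16·4 + 1/16·4 + 1/16·4 + 1/4·2 = 2.5 bits.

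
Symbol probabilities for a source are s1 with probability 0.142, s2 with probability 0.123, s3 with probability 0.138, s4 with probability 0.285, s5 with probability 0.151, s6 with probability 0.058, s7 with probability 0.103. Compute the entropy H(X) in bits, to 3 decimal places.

2.670 bits

H = −Σ pᵢ log₂ pᵢ.
−0.142·log₂(0.142) = 0.3999
−0.123·log₂(0.123) = 0.3719
−0.138·log₂(0.138) = 0.3943
−0.285·log₂(0.285) = 0.5161
−0.151·log₂(0.151) = 0.4118
−0.058·log₂(0.058) = 0.2383
−0.103·log₂(0.103) = 0.3378
Sum ≈ 2.6700 → 2.670 bits.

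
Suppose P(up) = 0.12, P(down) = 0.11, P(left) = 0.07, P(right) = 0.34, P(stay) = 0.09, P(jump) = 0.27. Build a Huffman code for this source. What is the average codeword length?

Repeatedly combine the two least-probable nodes; the expected code length is the sum of the merged weights.
merge 7/100 + 9/100 → 4/25
merge 11/100 + 3/25 → 23/100
merge 4/25 + 23/100 → 39/100
merge 27/100 + 17/50 → 61/100
merge 39/100 + 61/100 → 1
L = 4/25 + 23/100 + 39/100 + 61/100 + 1 = 239/100 = 2.39 bits/symbol.

2.39 bits/symbol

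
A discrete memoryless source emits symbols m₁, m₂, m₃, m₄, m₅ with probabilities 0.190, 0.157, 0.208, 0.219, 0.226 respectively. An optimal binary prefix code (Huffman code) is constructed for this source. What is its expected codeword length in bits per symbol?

2.347 bits/symbol

Repeatedly combine the two least-probable nodes; the expected code length is the sum of the merged weights.
merge 157/1000 + 19/100 → 347/1000
merge 26/125 + 219/1000 → 427/1000
merge 113/500 + 347/1000 → 573/1000
merge 427/1000 + 573/1000 → 1
L = 347/1000 + 427/1000 + 573/1000 + 1 = 2347/1000 = 2.347 bits/symbol.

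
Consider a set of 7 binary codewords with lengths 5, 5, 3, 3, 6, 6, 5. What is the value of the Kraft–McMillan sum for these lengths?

0.375

With common denominator 2^6 = 64: Σ 2^(−ℓᵢ) = 2/64 + 2/64 + 8/64 + 8/64 + 1/64 + 1/64 + 2/64 = 24/64 = 0.375.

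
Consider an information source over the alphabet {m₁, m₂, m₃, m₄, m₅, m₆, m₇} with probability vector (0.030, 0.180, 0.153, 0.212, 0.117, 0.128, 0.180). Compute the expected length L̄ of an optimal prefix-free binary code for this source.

Repeatedly combine the two least-probable nodes; the expected code length is the sum of the merged weights.
merge 3/100 + 117/1000 → 147/1000
merge 16/125 + 147/1000 → 11/40
merge 153/1000 + 9/50 → 333/1000
merge 9/50 + 53/250 → 49/125
merge 11/40 + 333/1000 → 76/125
merge 49/125 + 76/125 → 1
L = 147/1000 + 11/40 + 333/1000 + 49/125 + 76/125 + 1 = 551/200 = 2.755 bits/symbol.

2.755 bits/symbol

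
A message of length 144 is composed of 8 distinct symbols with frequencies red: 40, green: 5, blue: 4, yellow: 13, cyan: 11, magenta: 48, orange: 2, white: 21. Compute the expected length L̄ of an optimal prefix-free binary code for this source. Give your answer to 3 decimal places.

Probabilities are the counts divided by 144.
Repeatedly combine the two least-probable nodes; the expected code length is the sum of the merged weights.
merge 1/72 + 1/36 → 1/24
merge 5/144 + 1/24 → 11/144
merge 11/144 + 11/144 → 11/72
merge 13/144 + 7/48 → 17/72
merge 11/72 + 17/72 → 7/18
merge 5/18 + 1/3 → 11/18
merge 7/18 + 11/18 → 1
L = 1/24 + 11/144 + 11/72 + 17/72 + 7/18 + 11/18 + 1 = 361/144 ≈ 2.507 bits/symbol.

2.507 bits/symbol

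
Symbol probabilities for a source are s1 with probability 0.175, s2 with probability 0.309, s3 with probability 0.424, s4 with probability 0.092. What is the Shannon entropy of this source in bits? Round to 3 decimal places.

1.805 bits

H = −Σ pᵢ log₂ pᵢ.
−0.175·log₂(0.175) = 0.4401
−0.309·log₂(0.309) = 0.5235
−0.424·log₂(0.424) = 0.5249
−0.092·log₂(0.092) = 0.3167
Sum ≈ 1.8051 → 1.805 bits.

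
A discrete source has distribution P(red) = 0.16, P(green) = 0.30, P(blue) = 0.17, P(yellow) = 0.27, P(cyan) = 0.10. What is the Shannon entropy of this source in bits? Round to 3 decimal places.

2.221 bits

H = −Σ pᵢ log₂ pᵢ.
−0.16·log₂(0.16) = 0.4230
−0.30·log₂(0.30) = 0.5211
−0.17·log₂(0.17) = 0.4346
−0.27·log₂(0.27) = 0.5100
−0.10·log₂(0.10) = 0.3322
Sum ≈ 2.2209 → 2.221 bits.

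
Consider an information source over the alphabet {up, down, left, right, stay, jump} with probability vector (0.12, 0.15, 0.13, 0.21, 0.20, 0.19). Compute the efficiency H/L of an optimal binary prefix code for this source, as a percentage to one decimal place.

Entropy H = −Σ p log₂ p ≈ 2.5527 bits.
Huffman merges: 3/25+13/100→1/4; 3/20+19/100→17/50; 1/5+21/100→41/100; 1/4+17/50→59/100; 41/100+59/100→1. L = 259/100 ≈ 2.5900.
Efficiency = H/L = 2.5527/2.5900 = 98.6%.

98.6%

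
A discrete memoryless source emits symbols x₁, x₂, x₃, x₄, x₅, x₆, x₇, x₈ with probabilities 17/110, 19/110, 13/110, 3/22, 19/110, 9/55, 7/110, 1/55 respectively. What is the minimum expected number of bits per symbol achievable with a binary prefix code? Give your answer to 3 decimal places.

2.909 bits/symbol

Repeatedly combine the two least-probable nodes; the expected code length is the sum of the merged weights.
merge 1/55 + 7/110 → 9/110
merge 9/110 + 13/110 → 1/5
merge 3/22 + 17/110 → 16/55
merge 9/55 + 19/110 → 37/110
merge 19/110 + 1/5 → 41/110
merge 16/55 + 37/110 → 69/110
merge 41/110 + 69/110 → 1
L = 9/110 + 1/5 + 16/55 + 37/110 + 41/110 + 69/110 + 1 = 32/11 ≈ 2.909 bits/symbol.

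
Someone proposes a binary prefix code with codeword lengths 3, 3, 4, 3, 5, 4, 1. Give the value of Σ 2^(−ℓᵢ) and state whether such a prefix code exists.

With common denominator 2^5 = 32: Σ 2^(−ℓᵢ) = 4/32 + 4/32 + 2/32 + 4/32 + 1/32 + 2/32 + 16/32 = 33/32 = 1.03125.
Kraft's inequality requires Σ ≤ 1; here Σ = 1.03125 > 1, so no such prefix code exists.

1.03125; no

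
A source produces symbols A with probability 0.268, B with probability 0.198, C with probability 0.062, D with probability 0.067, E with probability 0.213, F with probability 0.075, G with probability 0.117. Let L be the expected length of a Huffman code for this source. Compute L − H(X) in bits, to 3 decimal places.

Entropy H = −Σ p log₂ p ≈ 2.5994 bits.
Huffman merges: 31/500+67/1000→129/1000; 3/40+117/1000→24/125; 129/1000+24/125→321/1000; 99/500+213/1000→411/1000; 67/250+321/1000→589/1000; 411/1000+589/1000→1. L = 1321/500 ≈ 2.6420.
L − H = 2.6420 − 2.5994 = 0.043 bits.

0.043 bits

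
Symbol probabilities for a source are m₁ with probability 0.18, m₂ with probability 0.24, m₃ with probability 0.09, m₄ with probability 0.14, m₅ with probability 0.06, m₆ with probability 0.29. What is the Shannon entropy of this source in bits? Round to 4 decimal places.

H = −Σ pᵢ log₂ pᵢ.
−0.18·log₂(0.18) = 0.4453
−0.24·log₂(0.24) = 0.4941
−0.09·log₂(0.09) = 0.3127
−0.14·log₂(0.14) = 0.3971
−0.06·log₂(0.06) = 0.2435
−0.29·log₂(0.29) = 0.5179
Sum ≈ 2.4106 → 2.4106 bits.

2.4106 bits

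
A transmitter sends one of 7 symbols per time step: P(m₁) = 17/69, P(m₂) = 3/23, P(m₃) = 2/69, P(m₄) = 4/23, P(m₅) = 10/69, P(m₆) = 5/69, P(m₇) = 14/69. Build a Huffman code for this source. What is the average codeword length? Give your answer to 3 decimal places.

Repeatedly combine the two least-probable nodes; the expected code length is the sum of the merged weights.
merge 2/69 + 5/69 → 7/69
merge 7/69 + 3/23 → 16/69
merge 10/69 + 4/23 → 22/69
merge 14/69 + 16/69 → 10/23
merge 17/69 + 22/69 → 13/23
merge 10/23 + 13/23 → 1
L = 7/69 + 16/69 + 22/69 + 10/23 + 13/23 + 1 = 61/23 ≈ 2.652 bits/symbol.

2.652 bits/symbol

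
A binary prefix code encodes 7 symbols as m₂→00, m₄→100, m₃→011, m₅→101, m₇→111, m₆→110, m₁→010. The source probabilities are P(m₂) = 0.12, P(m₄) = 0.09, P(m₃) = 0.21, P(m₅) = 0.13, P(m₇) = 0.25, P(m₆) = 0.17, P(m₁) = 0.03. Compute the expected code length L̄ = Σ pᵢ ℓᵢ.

L̄ = Σ pᵢ·ℓᵢ = 0.12·2 + 0.09·3 + 0.21·3 + 0.13·3 + 0.25·3 + 0.17·3 + 0.03·3 = 2.88 bits/symbol.

2.88 bits/symbol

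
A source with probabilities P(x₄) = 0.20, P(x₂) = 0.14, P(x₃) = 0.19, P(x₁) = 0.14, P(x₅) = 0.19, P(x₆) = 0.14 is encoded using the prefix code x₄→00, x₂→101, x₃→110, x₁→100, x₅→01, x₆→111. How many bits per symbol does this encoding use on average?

2.61 bits/symbol

L̄ = Σ pᵢ·ℓᵢ = 0.20·2 + 0.14·3 + 0.19·3 + 0.14·3 + 0.19·2 + 0.14·3 = 2.61 bits/symbol.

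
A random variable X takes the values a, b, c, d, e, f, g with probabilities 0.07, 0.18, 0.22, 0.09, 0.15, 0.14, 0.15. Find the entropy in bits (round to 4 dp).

H = −Σ pᵢ log₂ pᵢ.
−0.07·log₂(0.07) = 0.2686
−0.18·log₂(0.18) = 0.4453
−0.22·log₂(0.22) = 0.4806
−0.09·log₂(0.09) = 0.3127
−0.15·log₂(0.15) = 0.4105
−0.14·log₂(0.14) = 0.3971
−0.15·log₂(0.15) = 0.4105
Sum ≈ 2.7253 → 2.7253 bits.

2.7253 bits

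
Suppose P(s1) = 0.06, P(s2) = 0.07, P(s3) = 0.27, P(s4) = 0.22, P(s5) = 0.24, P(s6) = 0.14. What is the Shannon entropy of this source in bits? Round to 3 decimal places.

2.394 bits

H = −Σ pᵢ log₂ pᵢ.
−0.06·log₂(0.06) = 0.2435
−0.07·log₂(0.07) = 0.2686
−0.27·log₂(0.27) = 0.5100
−0.22·log₂(0.22) = 0.4806
−0.24·log₂(0.24) = 0.4941
−0.14·log₂(0.14) = 0.3971
Sum ≈ 2.3939 → 2.394 bits.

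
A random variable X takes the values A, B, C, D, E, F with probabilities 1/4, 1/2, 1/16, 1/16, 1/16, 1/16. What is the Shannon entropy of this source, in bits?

2 bits

Each probability is a power of 1/2, so log₂(1/p) is an integer.
H = Σ p·log₂(1/p) = 1/4·2 + 1/2·1 + 1/16·4 + 1/16·4 + 1/16·4 + 1/16·4 = 2 bits.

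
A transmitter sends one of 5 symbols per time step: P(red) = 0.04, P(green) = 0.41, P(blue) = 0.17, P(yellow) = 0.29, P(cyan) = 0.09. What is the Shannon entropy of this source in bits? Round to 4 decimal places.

H = −Σ pᵢ log₂ pᵢ.
−0.04·log₂(0.04) = 0.1858
−0.41·log₂(0.41) = 0.5274
−0.17·log₂(0.17) = 0.4346
−0.29·log₂(0.29) = 0.5179
−0.09·log₂(0.09) = 0.3127
Sum ≈ 1.9783 → 1.9783 bits.

1.9783 bits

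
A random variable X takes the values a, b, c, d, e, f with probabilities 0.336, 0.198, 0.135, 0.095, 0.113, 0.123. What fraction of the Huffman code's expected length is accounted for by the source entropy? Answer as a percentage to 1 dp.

98.6%

Entropy H = −Σ p log₂ p ≈ 2.4312 bits.
Huffman merges: 19/200+113/1000→26/125; 123/1000+27/200→129/500; 99/500+26/125→203/500; 129/500+42/125→297/500; 203/500+297/500→1. L = 1233/500 ≈ 2.4660.
Efficiency = H/L = 2.4312/2.4660 = 98.6%.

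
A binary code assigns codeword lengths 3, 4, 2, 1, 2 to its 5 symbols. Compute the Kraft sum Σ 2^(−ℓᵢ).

With common denominator 2^4 = 16: Σ 2^(−ℓᵢ) = 2/16 + 1/16 + 4/16 + 8/16 + 4/16 = 19/16 = 1.1875.

1.1875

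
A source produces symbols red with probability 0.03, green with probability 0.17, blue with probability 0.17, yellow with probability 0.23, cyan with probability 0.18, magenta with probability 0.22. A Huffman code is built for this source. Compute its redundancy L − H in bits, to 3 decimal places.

0.116 bits

Entropy H = −Σ p log₂ p ≈ 2.4345 bits.
Huffman merges: 3/100+17/100→1/5; 17/100+9/50→7/20; 1/5+11/50→21/50; 23/100+7/20→29/50; 21/50+29/50→1. L = 51/20 ≈ 2.5500.
L − H = 2.5500 − 2.4345 = 0.116 bits.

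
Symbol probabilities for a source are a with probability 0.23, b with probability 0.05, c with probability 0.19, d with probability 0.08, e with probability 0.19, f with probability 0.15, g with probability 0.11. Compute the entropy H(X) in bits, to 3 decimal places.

H = −Σ pᵢ log₂ pᵢ.
−0.23·log₂(0.23) = 0.4877
−0.05·log₂(0.05) = 0.2161
−0.19·log₂(0.19) = 0.4552
−0.08·log₂(0.08) = 0.2915
−0.19·log₂(0.19) = 0.4552
−0.15·log₂(0.15) = 0.4105
−0.11·log₂(0.11) = 0.3503
Sum ≈ 2.6666 → 2.667 bits.

2.667 bits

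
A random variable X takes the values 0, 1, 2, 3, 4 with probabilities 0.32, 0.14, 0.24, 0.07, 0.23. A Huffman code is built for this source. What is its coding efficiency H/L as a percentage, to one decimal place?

Entropy H = −Σ p log₂ p ≈ 2.1735 bits.
Huffman merges: 7/100+7/50→21/100; 21/100+23/100→11/25; 6/25+8/25→14/25; 11/25+14/25→1. L = 221/100 ≈ 2.2100.
Efficiency = H/L = 2.1735/2.2100 = 98.3%.

98.3%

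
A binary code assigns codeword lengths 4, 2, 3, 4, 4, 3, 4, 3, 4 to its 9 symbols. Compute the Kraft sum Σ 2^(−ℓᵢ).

With common denominator 2^4 = 16: Σ 2^(−ℓᵢ) = 1/16 + 4/16 + 2/16 + 1/16 + 1/16 + 2/16 + 1/16 + 2/16 + 1/16 = 15/16 = 0.9375.

0.9375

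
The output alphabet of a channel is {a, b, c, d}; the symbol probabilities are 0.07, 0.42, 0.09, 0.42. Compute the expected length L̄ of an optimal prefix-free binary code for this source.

1.74 bits/symbol

Repeatedly combine the two least-probable nodes; the expected code length is the sum of the merged weights.
merge 7/100 + 9/100 → 4/25
merge 4/25 + 21/50 → 29/50
merge 21/50 + 29/50 → 1
L = 4/25 + 29/50 + 1 = 87/50 = 1.74 bits/symbol.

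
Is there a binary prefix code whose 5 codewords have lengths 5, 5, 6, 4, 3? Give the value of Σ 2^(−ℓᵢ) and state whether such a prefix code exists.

0.265625; yes

With common denominator 2^6 = 64: Σ 2^(−ℓᵢ) = 2/64 + 2/64 + 1/64 + 4/64 + 8/64 = 17/64 = 0.265625.
Kraft's inequality requires Σ ≤ 1; here Σ = 0.265625 ≤ 1, so such a prefix code exists.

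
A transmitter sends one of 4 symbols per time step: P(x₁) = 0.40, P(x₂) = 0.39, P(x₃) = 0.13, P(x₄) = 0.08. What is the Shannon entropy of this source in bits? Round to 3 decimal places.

H = −Σ pᵢ log₂ pᵢ.
−0.40·log₂(0.40) = 0.5288
−0.39·log₂(0.39) = 0.5298
−0.13·log₂(0.13) = 0.3826
−0.08·log₂(0.08) = 0.2915
Sum ≈ 1.7327 → 1.733 bits.

1.733 bits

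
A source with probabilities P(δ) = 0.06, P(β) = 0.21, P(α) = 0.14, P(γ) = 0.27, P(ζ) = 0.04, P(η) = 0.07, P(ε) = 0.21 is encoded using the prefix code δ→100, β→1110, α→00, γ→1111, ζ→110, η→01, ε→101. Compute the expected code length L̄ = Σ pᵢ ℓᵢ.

L̄ = Σ pᵢ·ℓᵢ = 0.06·3 + 0.21·4 + 0.14·2 + 0.27·4 + 0.04·3 + 0.07·2 + 0.21·3 = 3.27 bits/symbol.

3.27 bits/symbol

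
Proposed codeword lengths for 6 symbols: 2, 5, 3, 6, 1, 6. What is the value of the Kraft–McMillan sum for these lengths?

0.9375

With common denominator 2^6 = 64: Σ 2^(−ℓᵢ) = 16/64 + 2/64 + 8/64 + 1/64 + 32/64 + 1/64 = 60/64 = 0.9375.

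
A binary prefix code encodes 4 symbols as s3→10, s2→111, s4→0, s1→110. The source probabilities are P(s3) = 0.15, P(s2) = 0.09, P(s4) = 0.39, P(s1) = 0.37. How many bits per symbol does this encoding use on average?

2.07 bits/symbol

L̄ = Σ pᵢ·ℓᵢ = 0.15·2 + 0.09·3 + 0.39·1 + 0.37·3 = 2.07 bits/symbol.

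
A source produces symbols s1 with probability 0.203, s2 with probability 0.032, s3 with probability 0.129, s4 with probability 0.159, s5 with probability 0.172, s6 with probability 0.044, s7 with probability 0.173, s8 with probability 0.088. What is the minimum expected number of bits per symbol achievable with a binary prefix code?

Repeatedly combine the two least-probable nodes; the expected code length is the sum of the merged weights.
merge 4/125 + 11/250 → 19/250
merge 19/250 + 11/125 → 41/250
merge 129/1000 + 159/1000 → 36/125
merge 41/250 + 43/250 → 42/125
merge 173/1000 + 203/1000 → 47/125
merge 36/125 + 42/125 → 78/125
merge 47/125 + 78/125 → 1
L = 19/250 + 41/250 + 36/125 + 42/125 + 47/125 + 78/125 + 1 = 358/125 = 2.864 bits/symbol.

2.864 bits/symbol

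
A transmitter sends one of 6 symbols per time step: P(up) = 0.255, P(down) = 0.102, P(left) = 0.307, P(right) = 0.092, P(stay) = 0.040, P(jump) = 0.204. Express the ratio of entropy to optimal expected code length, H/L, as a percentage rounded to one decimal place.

98.6%

Entropy H = −Σ p log₂ p ≈ 2.3320 bits.
Huffman merges: 1/25+23/250→33/250; 51/500+33/250→117/500; 51/250+117/500→219/500; 51/200+307/1000→281/500; 219/500+281/500→1. L = 1183/500 ≈ 2.3660.
Efficiency = H/L = 2.3320/2.3660 = 98.6%.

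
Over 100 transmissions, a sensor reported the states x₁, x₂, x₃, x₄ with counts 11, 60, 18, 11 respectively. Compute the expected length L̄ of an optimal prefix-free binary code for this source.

Probabilities are the counts divided by 100.
Repeatedly combine the two least-probable nodes; the expected code length is the sum of the merged weights.
merge 11/100 + 11/100 → 11/50
merge 9/50 + 11/50 → 2/5
merge 2/5 + 3/5 → 1
L = 11/50 + 2/5 + 1 = 81/50 = 1.62 bits/symbol.

1.62 bits/symbol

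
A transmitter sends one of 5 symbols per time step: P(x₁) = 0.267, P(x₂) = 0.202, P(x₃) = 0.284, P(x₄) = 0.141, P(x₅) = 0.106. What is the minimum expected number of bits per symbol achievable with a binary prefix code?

2.247 bits/symbol

Repeatedly combine the two least-probable nodes; the expected code length is the sum of the merged weights.
merge 53/500 + 141/1000 → 247/1000
merge 101/500 + 247/1000 → 449/1000
merge 267/1000 + 71/250 → 551/1000
merge 449/1000 + 551/1000 → 1
L = 247/1000 + 449/1000 + 551/1000 + 1 = 2247/1000 = 2.247 bits/symbol.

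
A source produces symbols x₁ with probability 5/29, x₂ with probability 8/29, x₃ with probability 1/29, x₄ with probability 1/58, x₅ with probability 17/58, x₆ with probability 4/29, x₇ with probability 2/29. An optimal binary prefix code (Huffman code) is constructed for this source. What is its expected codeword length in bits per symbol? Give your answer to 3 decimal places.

2.431 bits/symbol

Repeatedly combine the two least-probable nodes; the expected code length is the sum of the merged weights.
merge 1/58 + 1/29 → 3/58
merge 3/58 + 2/29 → 7/58
merge 7/58 + 4/29 → 15/58
merge 5/29 + 15/58 → 25/58
merge 8/29 + 17/58 → 33/58
merge 25/58 + 33/58 → 1
L = 3/58 + 7/58 + 15/58 + 25/58 + 33/58 + 1 = 141/58 ≈ 2.431 bits/symbol.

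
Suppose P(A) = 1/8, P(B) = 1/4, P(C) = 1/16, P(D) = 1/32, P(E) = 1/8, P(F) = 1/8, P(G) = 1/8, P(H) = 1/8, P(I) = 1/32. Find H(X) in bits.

Each probability is a power of 1/2, so log₂(1/p) is an integer.
H = Σ p·log₂(1/p) = 1/8·3 + 1/4·2 + 1/16·4 + 1/32·5 + 1/8·3 + 1/8·3 + 1/8·3 + 1/8·3 + 1/32·5 = 2.9375 bits.

2.9375 bits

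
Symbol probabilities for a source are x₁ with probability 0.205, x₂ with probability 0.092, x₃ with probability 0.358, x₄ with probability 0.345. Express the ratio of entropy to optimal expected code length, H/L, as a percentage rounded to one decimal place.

Entropy H = −Σ p log₂ p ≈ 1.8456 bits.
Huffman merges: 23/250+41/200→297/1000; 297/1000+69/200→321/500; 179/500+321/500→1. L = 1939/1000 ≈ 1.9390.
Efficiency = H/L = 1.8456/1.9390 = 95.2%.

95.2%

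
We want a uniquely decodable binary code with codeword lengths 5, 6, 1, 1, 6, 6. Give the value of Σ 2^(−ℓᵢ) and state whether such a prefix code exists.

1.078125; no

With common denominator 2^6 = 64: Σ 2^(−ℓᵢ) = 2/64 + 1/64 + 32/64 + 32/64 + 1/64 + 1/64 = 69/64 = 1.078125.
Kraft's inequality requires Σ ≤ 1; here Σ = 1.078125 > 1, so no such prefix code exists.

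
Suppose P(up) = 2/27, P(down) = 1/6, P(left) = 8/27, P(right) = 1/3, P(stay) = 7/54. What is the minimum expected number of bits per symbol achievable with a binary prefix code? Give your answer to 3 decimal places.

Repeatedly combine the two least-probable nodes; the expected code length is the sum of the merged weights.
merge 2/27 + 7/54 → 11/54
merge 1/6 + 11/54 → 10/27
merge 8/27 + 1/3 → 17/27
merge 10/27 + 17/27 → 1
L = 11/54 + 10/27 + 17/27 + 1 = 119/54 ≈ 2.204 bits/symbol.

2.204 bits/symbol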